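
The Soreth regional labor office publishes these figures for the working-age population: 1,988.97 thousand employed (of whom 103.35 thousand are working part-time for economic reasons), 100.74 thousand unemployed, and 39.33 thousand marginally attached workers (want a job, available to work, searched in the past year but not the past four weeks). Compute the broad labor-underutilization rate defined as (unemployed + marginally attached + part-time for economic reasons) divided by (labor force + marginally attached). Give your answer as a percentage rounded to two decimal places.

Labor force = 1,988.97 + 100.74 = 2,089.71 thousand.
Numerator = 100.74 + 39.33 + 103.35 = 243.42 thousand.
Denominator = 2,089.71 + 39.33 = 2,129.04 thousand.
Broad rate = 243.42 / 2,129.04 = 11.43%.

Broad underutilization rate ≈ 11.43%.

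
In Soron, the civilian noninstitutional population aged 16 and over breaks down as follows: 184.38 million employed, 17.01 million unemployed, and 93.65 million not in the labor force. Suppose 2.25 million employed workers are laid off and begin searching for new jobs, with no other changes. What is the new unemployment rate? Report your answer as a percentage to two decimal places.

New unemployment rate ≈ 9.56%.

Initially, labor force = 184.38 + 17.01 = 201.39 million, so u = 17.01/201.39 = 8.45%.
After the change, employed falls and unemployed rises by 2.25; labor force unchanged → E = 182.13, U = 19.26, labor force = 201.39 million.
New unemployment rate = 19.26 / 201.39 = 9.56%.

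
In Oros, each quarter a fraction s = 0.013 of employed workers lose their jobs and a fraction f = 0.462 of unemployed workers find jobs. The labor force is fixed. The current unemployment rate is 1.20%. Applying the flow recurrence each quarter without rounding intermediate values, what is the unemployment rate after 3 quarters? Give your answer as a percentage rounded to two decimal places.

With a fixed labor force, u_{t+1} = u_t + s·(1−u_t) − f·u_t = u_t·(1−s−f) + s.
Here 1−s−f = 0.525 and s = 0.013.
u_1 = 0.012000 × 0.525 + 0.013 = 0.019300.
u_2 = 0.019300 × 0.525 + 0.013 = 0.023133.
u_3 = 0.023133 × 0.525 + 0.013 = 0.025145.

Unemployment rate after three quarters ≈ 2.51%.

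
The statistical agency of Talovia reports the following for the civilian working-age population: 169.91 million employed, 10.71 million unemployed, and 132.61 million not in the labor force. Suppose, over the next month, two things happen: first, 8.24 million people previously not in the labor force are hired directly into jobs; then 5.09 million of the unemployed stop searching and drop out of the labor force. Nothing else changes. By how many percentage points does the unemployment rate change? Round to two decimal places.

Initially, labor force = 169.91 + 10.71 = 180.62 million, so u = 10.71/180.62 = 5.93%.
After the first change, employed and labor force both rise by 8.24; unemployed unchanged → E = 178.15, U = 10.71, labor force = 188.86 million.
After the second change, unemployed and labor force both fall by 5.09 → E = 178.15, U = 5.62, labor force = 183.77 million.
New unemployment rate = 5.62 / 183.77 = 3.06%.
Change = 3.06% − 5.93% = −2.87 percentage points.

The unemployment rate changes by −2.87 percentage points.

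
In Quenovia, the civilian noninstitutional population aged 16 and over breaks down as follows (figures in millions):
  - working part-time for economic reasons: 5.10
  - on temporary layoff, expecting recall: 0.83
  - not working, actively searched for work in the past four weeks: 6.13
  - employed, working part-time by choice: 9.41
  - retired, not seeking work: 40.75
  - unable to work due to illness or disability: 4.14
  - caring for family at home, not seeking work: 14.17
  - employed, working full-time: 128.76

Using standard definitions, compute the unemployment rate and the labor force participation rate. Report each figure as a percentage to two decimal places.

Unemployment rate ≈ 4.63%; labor force participation rate ≈ 71.78%.

Employed = 5.10 + 9.41 + 128.76 = 143.27 million (anyone who worked, including part-time for economic reasons, counts as employed).
Unemployed = 0.83 + 6.13 = 6.96 million (jobless and actively searching, or on temporary layoff).
Labor force = 143.27 + 6.96 = 150.23 million.
Not in labor force = 40.75 + 4.14 + 14.17 = 59.06 million (those not working and not actively searching are outside the labor force).
Civilian working-age population = 150.23 + 59.06 = 209.29 million.
Unemployment rate = 6.96 / 150.23 = 4.63%.
Labor force participation rate = 150.23 / 209.29 = 71.78%.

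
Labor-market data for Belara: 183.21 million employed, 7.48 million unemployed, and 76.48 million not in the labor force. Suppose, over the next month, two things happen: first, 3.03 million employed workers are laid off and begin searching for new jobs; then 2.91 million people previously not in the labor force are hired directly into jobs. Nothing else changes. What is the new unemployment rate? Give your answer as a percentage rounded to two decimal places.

New unemployment rate ≈ 5.43%.

Initially, labor force = 183.21 + 7.48 = 190.69 million, so u = 7.48/190.69 = 3.92%.
After the first change, employed falls and unemployed rises by 3.03; labor force unchanged → E = 180.18, U = 10.51, labor force = 190.69 million.
After the second change, employed and labor force both rise by 2.91; unemployed unchanged → E = 183.09, U = 10.51, labor force = 193.60 million.
New unemployment rate = 10.51 / 193.60 = 5.43%.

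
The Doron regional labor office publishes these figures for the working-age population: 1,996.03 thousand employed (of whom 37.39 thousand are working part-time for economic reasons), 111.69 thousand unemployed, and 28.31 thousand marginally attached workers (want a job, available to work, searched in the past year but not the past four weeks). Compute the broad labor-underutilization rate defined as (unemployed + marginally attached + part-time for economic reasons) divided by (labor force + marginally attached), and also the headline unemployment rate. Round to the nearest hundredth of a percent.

Labor force = 1,996.03 + 111.69 = 2,107.72 thousand.
Numerator = 111.69 + 28.31 + 37.39 = 177.39 thousand.
Denominator = 2,107.72 + 28.31 = 2,136.03 thousand.
Broad rate = 177.39 / 2,136.03 = 8.30%.
Headline unemployment rate = 111.69 / 2,107.72 = 5.30%.

Broad underutilization rate ≈ 8.30%; headline unemployment rate ≈ 5.30%.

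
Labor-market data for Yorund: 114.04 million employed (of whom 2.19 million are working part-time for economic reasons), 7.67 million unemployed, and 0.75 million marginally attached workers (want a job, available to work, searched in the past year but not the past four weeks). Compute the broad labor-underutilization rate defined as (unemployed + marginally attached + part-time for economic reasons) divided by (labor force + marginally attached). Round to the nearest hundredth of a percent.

Broad underutilization rate ≈ 8.66%.

Labor force = 114.04 + 7.67 = 121.71 million.
Numerator = 7.67 + 0.75 + 2.19 = 10.61 million.
Denominator = 121.71 + 0.75 = 122.46 million.
Broad rate = 10.61 / 122.46 = 8.66%.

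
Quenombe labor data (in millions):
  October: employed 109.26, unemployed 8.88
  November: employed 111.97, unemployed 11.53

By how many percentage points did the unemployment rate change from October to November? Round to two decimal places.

October: labor force = 109.26 + 8.88 = 118.14; u = 8.88/118.14 = 7.52%.
November: labor force = 111.97 + 11.53 = 123.50; u = 11.53/123.50 = 9.34%.
Change = 9.34% − 7.52% = +1.82 pp.

The unemployment rate changed by +1.82 percentage points.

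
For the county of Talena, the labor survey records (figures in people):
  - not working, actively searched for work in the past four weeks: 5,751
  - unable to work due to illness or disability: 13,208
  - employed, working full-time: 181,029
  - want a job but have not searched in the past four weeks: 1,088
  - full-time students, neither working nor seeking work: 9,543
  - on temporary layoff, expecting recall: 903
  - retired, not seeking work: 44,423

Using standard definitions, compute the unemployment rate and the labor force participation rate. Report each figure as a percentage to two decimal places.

Employed = 181,029.
Unemployed = 5,751 + 903 = 6,654 (jobless and actively searching, or on temporary layoff).
Labor force = 181,029 + 6,654 = 187,683.
Not in labor force = 13,208 + 1,088 + 9,543 + 44,423 = 68,262 (those not working and not actively searching are outside the labor force — including those who want a job but have given up searching).
Civilian working-age population = 187,683 + 68,262 = 255,945.
Unemployment rate = 6,654 / 187,683 = 3.55%.
Labor force participation rate = 187,683 / 255,945 = 73.33%.

Unemployment rate ≈ 3.55%; labor force participation rate ≈ 73.33%.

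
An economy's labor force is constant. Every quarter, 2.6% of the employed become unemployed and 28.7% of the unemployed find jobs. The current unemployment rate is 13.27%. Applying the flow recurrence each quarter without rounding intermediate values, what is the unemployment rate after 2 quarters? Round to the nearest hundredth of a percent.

With a fixed labor force, u_{t+1} = u_t + s·(1−u_t) − f·u_t = u_t·(1−s−f) + s.
Here 1−s−f = 0.687 and s = 0.026.
u_1 = 0.132700 × 0.687 + 0.026 = 0.117165.
u_2 = 0.117165 × 0.687 + 0.026 = 0.106492.

Unemployment rate after two quarters ≈ 10.65%.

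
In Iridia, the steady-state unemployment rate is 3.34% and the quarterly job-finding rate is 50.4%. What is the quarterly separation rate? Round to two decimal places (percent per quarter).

Separation rate ≈ 1.74% per quarter.

From u* = s/(s+f): s = u·f/(1−u).
s = 0.0334 × 50.4 / (1 − 0.0334) = 1.6834 / 0.9666 ≈ 1.74% per quarter.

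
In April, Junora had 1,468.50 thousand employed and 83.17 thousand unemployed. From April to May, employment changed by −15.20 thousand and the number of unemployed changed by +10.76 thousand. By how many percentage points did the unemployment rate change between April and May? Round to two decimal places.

The unemployment rate changed by +0.71 percentage points.

April: labor force = 1,468.50 + 83.17 = 1,551.67; u = 83.17/1,551.67 = 5.36%.
May: labor force = 1,453.30 + 93.93 = 1,547.23; u = 93.93/1,547.23 = 6.07%.
Change = 6.07% − 5.36% = +0.71 pp.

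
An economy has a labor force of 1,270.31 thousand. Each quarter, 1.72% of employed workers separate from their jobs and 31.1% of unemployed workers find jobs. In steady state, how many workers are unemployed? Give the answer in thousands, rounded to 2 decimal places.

About 66.57 thousand are unemployed in steady state.

Steady-state unemployment rate u* = s/(s+f) = 1.72/(1.72+31.1) = 0.052407.
Unemployed = u* × labor force = 0.052407 × 1,270.31 ≈ 66.57 thousand.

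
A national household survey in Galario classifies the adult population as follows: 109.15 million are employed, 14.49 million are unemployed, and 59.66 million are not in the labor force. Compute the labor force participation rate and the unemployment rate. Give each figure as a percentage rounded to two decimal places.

Labor force = employed + unemployed = 109.15 + 14.49 = 123.64 million.
Working-age population = 123.64 + 59.66 = 183.30 million.
Unemployment rate = 14.49 / 123.64 = 11.72%.
Labor force participation rate = 123.64 / 183.30 = 67.45%.

Labor force participation rate ≈ 67.45%; unemployment rate ≈ 11.72%.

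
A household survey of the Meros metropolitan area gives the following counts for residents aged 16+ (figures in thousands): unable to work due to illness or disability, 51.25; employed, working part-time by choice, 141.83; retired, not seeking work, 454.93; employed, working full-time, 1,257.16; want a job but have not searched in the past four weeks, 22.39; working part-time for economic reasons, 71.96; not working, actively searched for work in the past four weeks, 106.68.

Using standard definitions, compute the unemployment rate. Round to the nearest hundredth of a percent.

Unemployment rate ≈ 6.76%.

Employed = 141.83 + 1,257.16 + 71.96 = 1,470.95 thousand (anyone who worked, including part-time for economic reasons, counts as employed).
Unemployed = 106.68 thousand.
Labor force = 1,470.95 + 106.68 = 1,577.63 thousand.
Unemployment rate = 106.68 / 1,577.63 = 6.76%.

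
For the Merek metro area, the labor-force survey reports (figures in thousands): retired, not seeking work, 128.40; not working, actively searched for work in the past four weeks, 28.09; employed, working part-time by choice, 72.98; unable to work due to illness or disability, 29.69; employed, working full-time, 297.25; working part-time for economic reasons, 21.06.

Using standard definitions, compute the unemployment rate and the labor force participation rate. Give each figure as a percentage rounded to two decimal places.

Employed = 72.98 + 297.25 + 21.06 = 391.29 thousand (anyone who worked, including part-time for economic reasons, counts as employed).
Unemployed = 28.09 thousand.
Labor force = 391.29 + 28.09 = 419.38 thousand.
Not in labor force = 128.40 + 29.69 = 158.09 thousand (those not working and not actively searching are outside the labor force).
Civilian working-age population = 419.38 + 158.09 = 577.47 thousand.
Unemployment rate = 28.09 / 419.38 = 6.70%.
Labor force participation rate = 419.38 / 577.47 = 72.62%.

Unemployment rate ≈ 6.70%; labor force participation rate ≈ 72.62%.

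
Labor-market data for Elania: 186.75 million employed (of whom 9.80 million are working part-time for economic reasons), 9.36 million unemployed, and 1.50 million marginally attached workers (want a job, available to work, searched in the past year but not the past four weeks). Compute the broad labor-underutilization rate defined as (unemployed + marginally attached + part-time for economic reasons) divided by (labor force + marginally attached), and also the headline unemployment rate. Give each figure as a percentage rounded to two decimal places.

Labor force = 186.75 + 9.36 = 196.11 million.
Numerator = 9.36 + 1.50 + 9.80 = 20.66 million.
Denominator = 196.11 + 1.50 = 197.61 million.
Broad rate = 20.66 / 197.61 = 10.45%.
Headline unemployment rate = 9.36 / 196.11 = 4.77%.

Broad underutilization rate ≈ 10.45%; headline unemployment rate ≈ 4.77%.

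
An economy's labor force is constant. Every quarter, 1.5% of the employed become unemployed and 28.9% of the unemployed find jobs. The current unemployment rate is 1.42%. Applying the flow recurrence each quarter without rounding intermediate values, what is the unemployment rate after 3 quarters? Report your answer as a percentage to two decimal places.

Unemployment rate after three quarters ≈ 3.75%.

With a fixed labor force, u_{t+1} = u_t + s·(1−u_t) − f·u_t = u_t·(1−s−f) + s.
Here 1−s−f = 0.696 and s = 0.015.
u_1 = 0.014200 × 0.696 + 0.015 = 0.024883.
u_2 = 0.024883 × 0.696 + 0.015 = 0.032319.
u_3 = 0.032319 × 0.696 + 0.015 = 0.037494.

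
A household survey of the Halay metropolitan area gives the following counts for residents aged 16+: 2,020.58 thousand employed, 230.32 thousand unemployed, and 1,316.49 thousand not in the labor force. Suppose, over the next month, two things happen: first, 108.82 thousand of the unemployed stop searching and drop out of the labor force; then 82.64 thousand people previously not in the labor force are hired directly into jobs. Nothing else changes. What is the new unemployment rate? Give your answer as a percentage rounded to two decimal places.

Initially, labor force = 2,020.58 + 230.32 = 2,250.90 thousand, so u = 230.32/2,250.90 = 10.23%.
After the first change, unemployed and labor force both fall by 108.82 → E = 2,020.58, U = 121.50, labor force = 2,142.08 thousand.
After the second change, employed and labor force both rise by 82.64; unemployed unchanged → E = 2,103.22, U = 121.50, labor force = 2,224.72 thousand.
New unemployment rate = 121.50 / 2,224.72 = 5.46%.

New unemployment rate ≈ 5.46%.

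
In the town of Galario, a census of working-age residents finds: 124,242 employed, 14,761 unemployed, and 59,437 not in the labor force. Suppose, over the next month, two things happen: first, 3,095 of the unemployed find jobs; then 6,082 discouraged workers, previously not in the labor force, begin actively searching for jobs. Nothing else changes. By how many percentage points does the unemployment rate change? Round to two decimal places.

The unemployment rate changes by +1.61 percentage points.

Initially, labor force = 124,242 + 14,761 = 139,003, so u = 14,761/139,003 = 10.62%.
After the first change, unemployed falls and employed rises by 3,095; labor force unchanged → E = 127,337, U = 11,666, labor force = 139,003.
After the second change, unemployed and labor force both rise by 6,082 → E = 127,337, U = 17,748, labor force = 145,085.
New unemployment rate = 17,748 / 145,085 = 12.23%.
Change = 12.23% − 10.62% = +1.61 percentage points.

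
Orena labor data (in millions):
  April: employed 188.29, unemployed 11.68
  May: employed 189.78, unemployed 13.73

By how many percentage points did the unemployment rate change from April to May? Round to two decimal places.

The unemployment rate changed by +0.91 percentage points.

April: labor force = 188.29 + 11.68 = 199.97; u = 11.68/199.97 = 5.84%.
May: labor force = 189.78 + 13.73 = 203.51; u = 13.73/203.51 = 6.75%.
Change = 6.75% − 5.84% = +0.91 pp.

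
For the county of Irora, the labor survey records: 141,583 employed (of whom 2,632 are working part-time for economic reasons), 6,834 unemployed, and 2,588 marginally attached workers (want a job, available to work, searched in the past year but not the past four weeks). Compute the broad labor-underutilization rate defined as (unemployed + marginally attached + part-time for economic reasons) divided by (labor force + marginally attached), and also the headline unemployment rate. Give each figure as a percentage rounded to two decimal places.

Labor force = 141,583 + 6,834 = 148,417.
Numerator = 6,834 + 2,588 + 2,632 = 12,054.
Denominator = 148,417 + 2,588 = 151,005.
Broad rate = 12,054 / 151,005 = 7.98%.
Headline unemployment rate = 6,834 / 148,417 = 4.60%.

Broad underutilization rate ≈ 7.98%; headline unemployment rate ≈ 4.60%.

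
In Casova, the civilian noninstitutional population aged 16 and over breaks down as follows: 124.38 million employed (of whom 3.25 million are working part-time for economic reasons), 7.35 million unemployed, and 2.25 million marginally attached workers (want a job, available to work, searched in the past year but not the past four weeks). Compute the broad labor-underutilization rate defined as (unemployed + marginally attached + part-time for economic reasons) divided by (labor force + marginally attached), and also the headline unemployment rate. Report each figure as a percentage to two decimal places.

Broad underutilization rate ≈ 9.59%; headline unemployment rate ≈ 5.58%.

Labor force = 124.38 + 7.35 = 131.73 million.
Numerator = 7.35 + 2.25 + 3.25 = 12.85 million.
Denominator = 131.73 + 2.25 = 133.98 million.
Broad rate = 12.85 / 133.98 = 9.59%.
Headline unemployment rate = 7.35 / 131.73 = 5.58%.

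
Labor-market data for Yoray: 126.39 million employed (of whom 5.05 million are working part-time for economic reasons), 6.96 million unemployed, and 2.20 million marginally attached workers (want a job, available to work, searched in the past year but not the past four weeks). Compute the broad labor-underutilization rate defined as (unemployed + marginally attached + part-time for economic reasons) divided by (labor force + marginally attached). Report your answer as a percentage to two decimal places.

Labor force = 126.39 + 6.96 = 133.35 million.
Numerator = 6.96 + 2.20 + 5.05 = 14.21 million.
Denominator = 133.35 + 2.20 = 135.55 million.
Broad rate = 14.21 / 135.55 = 10.48%.

Broad underutilization rate ≈ 10.48%.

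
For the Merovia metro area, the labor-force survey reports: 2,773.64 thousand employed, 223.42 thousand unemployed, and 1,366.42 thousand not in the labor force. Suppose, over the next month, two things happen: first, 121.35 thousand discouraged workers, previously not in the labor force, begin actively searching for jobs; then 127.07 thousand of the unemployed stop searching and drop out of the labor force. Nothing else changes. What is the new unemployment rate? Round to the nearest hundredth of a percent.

Initially, labor force = 2,773.64 + 223.42 = 2,997.06 thousand, so u = 223.42/2,997.06 = 7.45%.
After the first change, unemployed and labor force both rise by 121.35 → E = 2,773.64, U = 344.77, labor force = 3,118.41 thousand.
After the second change, unemployed and labor force both fall by 127.07 → E = 2,773.64, U = 217.70, labor force = 2,991.34 thousand.
New unemployment rate = 217.70 / 2,991.34 = 7.28%.

New unemployment rate ≈ 7.28%.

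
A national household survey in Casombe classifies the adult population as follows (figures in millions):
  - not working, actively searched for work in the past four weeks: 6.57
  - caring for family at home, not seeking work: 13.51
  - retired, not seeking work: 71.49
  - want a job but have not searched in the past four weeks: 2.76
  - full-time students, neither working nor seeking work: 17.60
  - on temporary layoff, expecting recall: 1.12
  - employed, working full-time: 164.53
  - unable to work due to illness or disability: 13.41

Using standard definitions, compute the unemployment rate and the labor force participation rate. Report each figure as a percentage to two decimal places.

Unemployment rate ≈ 4.47%; labor force participation rate ≈ 59.18%.

Employed = 164.53 million.
Unemployed = 6.57 + 1.12 = 7.69 million (jobless and actively searching, or on temporary layoff).
Labor force = 164.53 + 7.69 = 172.22 million.
Not in labor force = 13.51 + 71.49 + 2.76 + 17.60 + 13.41 = 118.77 million (those not working and not actively searching are outside the labor force — including those who want a job but have given up searching).
Civilian working-age population = 172.22 + 118.77 = 290.99 million.
Unemployment rate = 7.69 / 172.22 = 4.47%.
Labor force participation rate = 172.22 / 290.99 = 59.18%.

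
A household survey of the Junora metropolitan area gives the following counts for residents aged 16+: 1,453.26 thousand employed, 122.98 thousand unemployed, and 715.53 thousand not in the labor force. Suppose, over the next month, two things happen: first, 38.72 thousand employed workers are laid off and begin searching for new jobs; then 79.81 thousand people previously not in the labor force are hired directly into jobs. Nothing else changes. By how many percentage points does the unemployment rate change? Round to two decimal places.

The unemployment rate changes by +1.96 percentage points.

Initially, labor force = 1,453.26 + 122.98 = 1,576.24 thousand, so u = 122.98/1,576.24 = 7.80%.
After the first change, employed falls and unemployed rises by 38.72; labor force unchanged → E = 1,414.54, U = 161.70, labor force = 1,576.24 thousand.
After the second change, employed and labor force both rise by 79.81; unemployed unchanged → E = 1,494.35, U = 161.70, labor force = 1,656.05 thousand.
New unemployment rate = 161.70 / 1,656.05 = 9.76%.
Change = 9.76% − 7.80% = +1.96 percentage points.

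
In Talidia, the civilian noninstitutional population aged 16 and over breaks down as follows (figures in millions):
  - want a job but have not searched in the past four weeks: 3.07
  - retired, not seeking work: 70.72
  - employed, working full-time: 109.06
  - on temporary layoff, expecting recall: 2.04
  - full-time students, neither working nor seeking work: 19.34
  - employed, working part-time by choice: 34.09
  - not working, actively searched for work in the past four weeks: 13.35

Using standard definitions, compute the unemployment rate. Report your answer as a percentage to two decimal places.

Employed = 109.06 + 34.09 = 143.15 million.
Unemployed = 2.04 + 13.35 = 15.39 million (jobless and actively searching, or on temporary layoff).
Labor force = 143.15 + 15.39 = 158.54 million.
Unemployment rate = 15.39 / 158.54 = 9.71%.

Unemployment rate ≈ 9.71%.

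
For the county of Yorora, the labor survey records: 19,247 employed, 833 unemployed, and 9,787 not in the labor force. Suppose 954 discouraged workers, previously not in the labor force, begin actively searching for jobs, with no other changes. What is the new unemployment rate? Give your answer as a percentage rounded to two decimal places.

Initially, labor force = 19,247 + 833 = 20,080, so u = 833/20,080 = 4.15%.
After the change, unemployed and labor force both rise by 954 → E = 19,247, U = 1,787, labor force = 21,034.
New unemployment rate = 1,787 / 21,034 = 8.50%.

New unemployment rate ≈ 8.50%.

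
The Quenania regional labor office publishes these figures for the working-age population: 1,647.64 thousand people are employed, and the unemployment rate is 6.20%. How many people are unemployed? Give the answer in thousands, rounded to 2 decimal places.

Let U be the number unemployed. The labor force is E + U, and U/(E+U) = 0.0620.
So U = 0.0620 × 1,647.64 / (1 − 0.0620) = 102.1537 / 0.9380 ≈ 108.91 thousand.

About 108.91 thousand are unemployed.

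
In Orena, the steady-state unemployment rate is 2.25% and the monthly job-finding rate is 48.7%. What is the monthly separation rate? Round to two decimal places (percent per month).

Separation rate ≈ 1.12% per month.

From u* = s/(s+f): s = u·f/(1−u).
s = 0.0225 × 48.7 / (1 − 0.0225) = 1.0958 / 0.9775 ≈ 1.12% per month.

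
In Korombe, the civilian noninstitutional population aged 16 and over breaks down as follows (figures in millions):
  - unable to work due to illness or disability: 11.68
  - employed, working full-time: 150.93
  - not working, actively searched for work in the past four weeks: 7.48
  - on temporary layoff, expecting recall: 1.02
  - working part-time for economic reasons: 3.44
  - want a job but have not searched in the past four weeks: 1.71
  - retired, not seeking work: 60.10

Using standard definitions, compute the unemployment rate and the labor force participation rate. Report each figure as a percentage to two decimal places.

Employed = 150.93 + 3.44 = 154.37 million (anyone who worked, including part-time for economic reasons, counts as employed).
Unemployed = 7.48 + 1.02 = 8.50 million (jobless and actively searching, or on temporary layoff).
Labor force = 154.37 + 8.50 = 162.87 million.
Not in labor force = 11.68 + 1.71 + 60.10 = 73.49 million (those not working and not actively searching are outside the labor force — including those who want a job but have given up searching).
Civilian working-age population = 162.87 + 73.49 = 236.36 million.
Unemployment rate = 8.50 / 162.87 = 5.22%.
Labor force participation rate = 162.87 / 236.36 = 68.91%.

Unemployment rate ≈ 5.22%; labor force participation rate ≈ 68.91%.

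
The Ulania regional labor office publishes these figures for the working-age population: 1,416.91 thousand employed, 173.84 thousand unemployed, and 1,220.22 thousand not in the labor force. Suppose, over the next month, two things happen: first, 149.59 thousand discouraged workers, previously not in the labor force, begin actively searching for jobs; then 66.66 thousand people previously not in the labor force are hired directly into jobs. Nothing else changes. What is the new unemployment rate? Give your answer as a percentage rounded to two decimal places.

Initially, labor force = 1,416.91 + 173.84 = 1,590.75 thousand, so u = 173.84/1,590.75 = 10.93%.
After the first change, unemployed and labor force both rise by 149.59 → E = 1,416.91, U = 323.43, labor force = 1,740.34 thousand.
After the second change, employed and labor force both rise by 66.66; unemployed unchanged → E = 1,483.57, U = 323.43, labor force = 1,807.00 thousand.
New unemployment rate = 323.43 / 1,807.00 = 17.90%.

New unemployment rate ≈ 17.90%.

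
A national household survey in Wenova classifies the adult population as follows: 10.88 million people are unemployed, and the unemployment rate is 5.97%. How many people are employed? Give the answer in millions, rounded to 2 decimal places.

Labor force = U / u = 10.88 / 0.0597 ≈ 182.24 million.
Employed = labor force − unemployed = 182.24 − 10.88 = 171.36 million.

About 171.36 million are employed.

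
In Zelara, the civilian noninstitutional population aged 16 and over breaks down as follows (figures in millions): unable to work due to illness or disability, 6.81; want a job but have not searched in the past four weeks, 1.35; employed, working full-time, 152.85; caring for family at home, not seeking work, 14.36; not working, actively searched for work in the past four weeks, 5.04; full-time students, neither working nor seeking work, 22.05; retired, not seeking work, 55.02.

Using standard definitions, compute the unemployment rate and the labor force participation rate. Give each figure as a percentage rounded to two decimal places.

Unemployment rate ≈ 3.19%; labor force participation rate ≈ 61.32%.

Employed = 152.85 million.
Unemployed = 5.04 million.
Labor force = 152.85 + 5.04 = 157.89 million.
Not in labor force = 6.81 + 1.35 + 14.36 + 22.05 + 55.02 = 99.59 million (those not working and not actively searching are outside the labor force — including those who want a job but have given up searching).
Civilian working-age population = 157.89 + 99.59 = 257.48 million.
Unemployment rate = 5.04 / 157.89 = 3.19%.
Labor force participation rate = 157.89 / 257.48 = 61.32%.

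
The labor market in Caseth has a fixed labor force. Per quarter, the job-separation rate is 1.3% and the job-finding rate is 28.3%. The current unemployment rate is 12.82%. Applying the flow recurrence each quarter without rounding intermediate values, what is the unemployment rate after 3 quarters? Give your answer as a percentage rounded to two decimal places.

Unemployment rate after three quarters ≈ 7.33%.

With a fixed labor force, u_{t+1} = u_t + s·(1−u_t) − f·u_t = u_t·(1−s−f) + s.
Here 1−s−f = 0.704 and s = 0.013.
u_1 = 0.128200 × 0.704 + 0.013 = 0.103253.
u_2 = 0.103253 × 0.704 + 0.013 = 0.085690.
u_3 = 0.085690 × 0.704 + 0.013 = 0.073326.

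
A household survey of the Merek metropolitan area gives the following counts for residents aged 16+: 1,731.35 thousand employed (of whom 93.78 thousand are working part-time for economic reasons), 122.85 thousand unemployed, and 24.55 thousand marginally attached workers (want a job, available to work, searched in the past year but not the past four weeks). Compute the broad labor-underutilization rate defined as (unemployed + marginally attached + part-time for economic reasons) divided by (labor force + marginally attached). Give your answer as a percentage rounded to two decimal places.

Labor force = 1,731.35 + 122.85 = 1,854.20 thousand.
Numerator = 122.85 + 24.55 + 93.78 = 241.18 thousand.
Denominator = 1,854.20 + 24.55 = 1,878.75 thousand.
Broad rate = 241.18 / 1,878.75 = 12.84%.

Broad underutilization rate ≈ 12.84%.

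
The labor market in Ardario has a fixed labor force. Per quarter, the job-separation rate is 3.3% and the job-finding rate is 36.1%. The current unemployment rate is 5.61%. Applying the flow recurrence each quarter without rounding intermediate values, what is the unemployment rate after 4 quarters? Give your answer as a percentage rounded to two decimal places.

With a fixed labor force, u_{t+1} = u_t + s·(1−u_t) − f·u_t = u_t·(1−s−f) + s.
Here 1−s−f = 0.606 and s = 0.033.
u_1 = 0.056100 × 0.606 + 0.033 = 0.066997.
u_2 = 0.066997 × 0.606 + 0.033 = 0.073600.
u_3 = 0.073600 × 0.606 + 0.033 = 0.077602.
u_4 = 0.077602 × 0.606 + 0.033 = 0.080027.

Unemployment rate after four quarters ≈ 8.00%.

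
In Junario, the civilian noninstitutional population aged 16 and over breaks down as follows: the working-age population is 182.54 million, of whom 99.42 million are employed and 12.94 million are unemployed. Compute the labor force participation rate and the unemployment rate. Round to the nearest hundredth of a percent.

Labor force participation rate ≈ 61.55%; unemployment rate ≈ 11.52%.

Labor force = employed + unemployed = 99.42 + 12.94 = 112.36 million.
Unemployment rate = 12.94 / 112.36 = 11.52%.
Labor force participation rate = 112.36 / 182.54 = 61.55%.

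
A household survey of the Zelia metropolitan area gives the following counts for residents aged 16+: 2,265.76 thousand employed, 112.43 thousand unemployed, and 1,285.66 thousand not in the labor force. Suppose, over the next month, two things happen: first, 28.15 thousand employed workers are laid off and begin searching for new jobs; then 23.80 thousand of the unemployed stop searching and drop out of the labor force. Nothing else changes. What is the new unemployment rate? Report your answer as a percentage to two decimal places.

Initially, labor force = 2,265.76 + 112.43 = 2,378.19 thousand, so u = 112.43/2,378.19 = 4.73%.
After the first change, employed falls and unemployed rises by 28.15; labor force unchanged → E = 2,237.61, U = 140.58, labor force = 2,378.19 thousand.
After the second change, unemployed and labor force both fall by 23.80 → E = 2,237.61, U = 116.78, labor force = 2,354.39 thousand.
New unemployment rate = 116.78 / 2,354.39 = 4.96%.

New unemployment rate ≈ 4.96%.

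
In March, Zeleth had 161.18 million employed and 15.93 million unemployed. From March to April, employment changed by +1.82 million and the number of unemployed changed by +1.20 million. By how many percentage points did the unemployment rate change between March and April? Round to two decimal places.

March: labor force = 161.18 + 15.93 = 177.11; u = 15.93/177.11 = 8.99%.
April: labor force = 163.00 + 17.13 = 180.13; u = 17.13/180.13 = 9.51%.
Change = 9.51% − 8.99% = +0.52 pp.

The unemployment rate changed by +0.52 percentage points.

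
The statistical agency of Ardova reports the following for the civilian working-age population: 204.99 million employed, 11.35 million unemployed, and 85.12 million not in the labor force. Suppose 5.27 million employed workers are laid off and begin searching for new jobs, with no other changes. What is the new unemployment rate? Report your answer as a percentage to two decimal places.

Initially, labor force = 204.99 + 11.35 = 216.34 million, so u = 11.35/216.34 = 5.25%.
After the change, employed falls and unemployed rises by 5.27; labor force unchanged → E = 199.72, U = 16.62, labor force = 216.34 million.
New unemployment rate = 16.62 / 216.34 = 7.68%.

New unemployment rate ≈ 7.68%.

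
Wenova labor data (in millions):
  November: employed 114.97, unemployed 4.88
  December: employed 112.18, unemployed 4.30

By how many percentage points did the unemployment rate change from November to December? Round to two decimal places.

November: labor force = 114.97 + 4.88 = 119.85; u = 4.88/119.85 = 4.07%.
December: labor force = 112.18 + 4.30 = 116.48; u = 4.30/116.48 = 3.69%.
Change = 3.69% − 4.07% = −0.38 pp.

The unemployment rate changed by −0.38 percentage points.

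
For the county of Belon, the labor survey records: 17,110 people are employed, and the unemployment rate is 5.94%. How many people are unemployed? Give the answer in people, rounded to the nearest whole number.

Let U be the number unemployed. The labor force is E + U, and U/(E+U) = 0.0594.
So U = 0.0594 × 17,110 / (1 − 0.0594) = 1016.33 / 0.9406 ≈ 1,081.

About 1,081 are unemployed.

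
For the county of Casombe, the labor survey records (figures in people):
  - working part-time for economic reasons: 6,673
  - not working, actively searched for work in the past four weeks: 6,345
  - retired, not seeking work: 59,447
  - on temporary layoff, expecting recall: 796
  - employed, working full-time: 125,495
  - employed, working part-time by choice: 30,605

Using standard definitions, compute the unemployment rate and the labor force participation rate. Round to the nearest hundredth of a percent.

Unemployment rate ≈ 4.20%; labor force participation rate ≈ 74.08%.

Employed = 6,673 + 125,495 + 30,605 = 162,773 (anyone who worked, including part-time for economic reasons, counts as employed).
Unemployed = 6,345 + 796 = 7,141 (jobless and actively searching, or on temporary layoff).
Labor force = 162,773 + 7,141 = 169,914.
Not in labor force = 59,447 (those not working and not actively searching are outside the labor force).
Civilian working-age population = 169,914 + 59,447 = 229,361.
Unemployment rate = 7,141 / 169,914 = 4.20%.
Labor force participation rate = 169,914 / 229,361 = 74.08%.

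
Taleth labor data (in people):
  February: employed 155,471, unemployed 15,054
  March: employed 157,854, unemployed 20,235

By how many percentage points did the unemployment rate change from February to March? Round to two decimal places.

February: labor force = 155,471 + 15,054 = 170,525; u = 15,054/170,525 = 8.83%.
March: labor force = 157,854 + 20,235 = 178,089; u = 20,235/178,089 = 11.36%.
Change = 11.36% − 8.83% = +2.53 pp.

The unemployment rate changed by +2.53 percentage points.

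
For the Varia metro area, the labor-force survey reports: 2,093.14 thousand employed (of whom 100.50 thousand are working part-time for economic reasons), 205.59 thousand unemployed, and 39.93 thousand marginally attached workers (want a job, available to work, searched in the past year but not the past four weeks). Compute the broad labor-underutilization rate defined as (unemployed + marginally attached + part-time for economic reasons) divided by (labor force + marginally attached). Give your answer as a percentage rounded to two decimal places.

Labor force = 2,093.14 + 205.59 = 2,298.73 thousand.
Numerator = 205.59 + 39.93 + 100.50 = 346.02 thousand.
Denominator = 2,298.73 + 39.93 = 2,338.66 thousand.
Broad rate = 346.02 / 2,338.66 = 14.80%.

Broad underutilization rate ≈ 14.80%.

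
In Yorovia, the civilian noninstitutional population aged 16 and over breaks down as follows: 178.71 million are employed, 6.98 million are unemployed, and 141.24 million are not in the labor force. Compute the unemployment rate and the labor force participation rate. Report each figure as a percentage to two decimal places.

Labor force = employed + unemployed = 178.71 + 6.98 = 185.69 million.
Working-age population = 185.69 + 141.24 = 326.93 million.
Unemployment rate = 6.98 / 185.69 = 3.76%.
Labor force participation rate = 185.69 / 326.93 = 56.80%.

Unemployment rate ≈ 3.76%; labor force participation rate ≈ 56.80%.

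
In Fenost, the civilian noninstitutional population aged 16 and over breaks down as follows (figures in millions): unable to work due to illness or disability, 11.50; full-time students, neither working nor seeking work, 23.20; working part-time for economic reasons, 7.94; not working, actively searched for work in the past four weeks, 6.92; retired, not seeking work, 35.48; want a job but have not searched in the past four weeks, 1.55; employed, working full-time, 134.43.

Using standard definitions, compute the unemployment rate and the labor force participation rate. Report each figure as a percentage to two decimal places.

Unemployment rate ≈ 4.64%; labor force participation rate ≈ 67.55%.

Employed = 7.94 + 134.43 = 142.37 million (anyone who worked, including part-time for economic reasons, counts as employed).
Unemployed = 6.92 million.
Labor force = 142.37 + 6.92 = 149.29 million.
Not in labor force = 11.50 + 23.20 + 35.48 + 1.55 = 71.73 million (those not working and not actively searching are outside the labor force — including those who want a job but have given up searching).
Civilian working-age population = 149.29 + 71.73 = 221.02 million.
Unemployment rate = 6.92 / 149.29 = 4.64%.
Labor force participation rate = 149.29 / 221.02 = 67.55%.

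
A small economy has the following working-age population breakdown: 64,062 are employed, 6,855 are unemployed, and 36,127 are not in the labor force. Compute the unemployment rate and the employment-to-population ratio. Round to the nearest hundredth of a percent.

Unemployment rate ≈ 9.67%; employment-population ratio ≈ 59.85%.

Labor force = employed + unemployed = 64,062 + 6,855 = 70,917.
Working-age population = 70,917 + 36,127 = 107,044.
Unemployment rate = 6,855 / 70,917 = 9.67%.
Employment-population ratio = 64,062 / 107,044 = 59.85%.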